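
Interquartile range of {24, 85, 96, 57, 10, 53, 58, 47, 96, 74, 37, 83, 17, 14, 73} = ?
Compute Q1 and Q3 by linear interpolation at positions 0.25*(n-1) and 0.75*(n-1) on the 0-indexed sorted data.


Sorted: 10, 14, 17, 24, 37, 47, 53, 57, 58, 73, 74, 83, 85, 96, 96
Q1 (25th %ile) = 30.5000
Q3 (75th %ile) = 78.5000
IQR = 78.5000 - 30.5000 = 48.0000

IQR = 48.0000


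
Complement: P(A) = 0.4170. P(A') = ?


P(not A) = 1 - 0.4170 = 0.5830

P(not A) = 0.5830


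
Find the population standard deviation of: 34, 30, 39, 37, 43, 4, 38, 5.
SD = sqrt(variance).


Mean = 28.7500
Variance = 208.4375
SD = sqrt(208.4375) = 14.4374

SD = 14.4374


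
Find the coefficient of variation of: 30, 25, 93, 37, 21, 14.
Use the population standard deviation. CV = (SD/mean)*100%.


Mean = 36.6667
SD = 26.1831
CV = (26.1831/36.6667)*100 = 71.4085%

CV = 71.4085%


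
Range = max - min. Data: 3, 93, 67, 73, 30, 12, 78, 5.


Max = 93, Min = 3
Range = 93 - 3 = 90

Range = 90


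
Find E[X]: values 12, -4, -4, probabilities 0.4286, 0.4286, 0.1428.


E[X] = 12*0.4286 - 4*0.4286 - 4*0.1428
= 5.1432 - 1.7144 - 0.5712
= 2.8576

E[X] = 2.8576


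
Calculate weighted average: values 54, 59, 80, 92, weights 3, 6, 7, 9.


Numerator = 54*3 + 59*6 + 80*7 + 92*9 = 1904
Denominator = 3 + 6 + 7 + 9 = 25
WM = 1904/25 = 76.1600

WM = 76.1600


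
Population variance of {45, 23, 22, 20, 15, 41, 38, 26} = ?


Mean = 28.7500
Squared deviations: 264.0625, 33.0625, 45.5625, 76.5625, 189.0625, 150.0625, 85.5625, 7.5625
Sum = 851.5000
Variance = 851.5000/8 = 106.4375

Variance = 106.4375


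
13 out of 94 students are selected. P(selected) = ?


P = 13/94 = 0.1383

P = 0.1383


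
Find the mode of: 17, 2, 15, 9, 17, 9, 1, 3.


Frequencies: 1:1, 2:1, 3:1, 9:2, 15:1, 17:2
Max frequency = 2
Mode = 9, 17

Mode = 9, 17


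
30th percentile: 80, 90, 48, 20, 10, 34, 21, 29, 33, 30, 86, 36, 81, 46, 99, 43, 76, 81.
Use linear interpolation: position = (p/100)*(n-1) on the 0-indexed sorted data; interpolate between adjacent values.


Sorted: 10, 20, 21, 29, 30, 33, 34, 36, 43, 46, 48, 76, 80, 81, 81, 86, 90, 99
n = 18
Index = 30/100 * 17 = 5.1000
Lower = data[5] = 33, Upper = data[6] = 34
P30 = 33 + 0.1000*(1) = 33.1000

P30 = 33.1000


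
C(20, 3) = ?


C(20,3) = 20!/(3! × 17!)
= 2432902008176640000/(6 × 355687428096000)
= 1140

C(20,3) = 1140


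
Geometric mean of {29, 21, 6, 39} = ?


Product = 29 × 21 × 6 × 39 = 142506
GM = 142506^(1/4) = 19.4294

GM = 19.4294


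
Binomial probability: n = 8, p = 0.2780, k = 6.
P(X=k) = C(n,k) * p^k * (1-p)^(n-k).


C(8,6) = 28
p^6 = 0.000462
(1-p)^2 = 0.521284
P = 28 * 0.000462 * 0.521284 = 0.0067

P(X=6) = 0.0067


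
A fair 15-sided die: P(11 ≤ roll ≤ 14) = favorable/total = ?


Favorable outcomes (11 ≤ roll ≤ 14): 4
Total outcomes = 15
P = 4/15 = 0.2667

P = 0.2667


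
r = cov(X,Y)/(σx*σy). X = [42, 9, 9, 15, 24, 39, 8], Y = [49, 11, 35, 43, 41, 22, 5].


Mean X = 20.8571, Mean Y = 29.4286
SD X = 13.452866, SD Y = 15.692192
Cov = 100.346939
r = 100.346939/(13.452866*15.692192) = 0.4753

r = 0.4753


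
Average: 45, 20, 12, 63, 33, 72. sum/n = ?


Sum = 45 + 20 + 12 + 63 + 33 + 72 = 245
n = 6
Mean = 245/6 = 40.8333

Mean = 40.8333


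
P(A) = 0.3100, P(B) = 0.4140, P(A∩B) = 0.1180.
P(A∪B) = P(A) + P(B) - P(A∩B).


P(A∪B) = 0.3100 + 0.4140 - 0.1180
= 0.7240 - 0.1180
= 0.6060

P(A∪B) = 0.6060


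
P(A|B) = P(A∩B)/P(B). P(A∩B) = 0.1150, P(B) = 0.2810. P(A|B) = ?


P(A|B) = 0.1150/0.2810 = 0.4093

P(A|B) = 0.4093


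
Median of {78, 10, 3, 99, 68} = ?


Sorted: 3, 10, 68, 78, 99
n = 5 (odd)
Middle value = 68

Median = 68


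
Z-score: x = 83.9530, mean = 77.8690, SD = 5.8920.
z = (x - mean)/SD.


z = (83.9530 - 77.8690)/5.8920
= 6.0840/5.8920
= 1.0326

z = 1.0326


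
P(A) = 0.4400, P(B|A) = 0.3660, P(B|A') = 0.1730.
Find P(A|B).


P(B) = P(B|A)*P(A) + P(B|A')*P(A')
= 0.3660*0.4400 + 0.1730*0.5600
= 0.161040 + 0.096880 = 0.257920
P(A|B) = 0.161040/0.257920 = 0.6244

P(A|B) = 0.6244


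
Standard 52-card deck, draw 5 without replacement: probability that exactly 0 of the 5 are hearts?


Hypergeometric: P(X=0) = C(13,0)·C(39,5) / C(52,5)
= 1 × 575757 / 2598960
= 575757/2598960 = 0.2215

P = 0.2215


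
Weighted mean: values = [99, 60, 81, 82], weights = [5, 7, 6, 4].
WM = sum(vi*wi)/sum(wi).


Numerator = 99*5 + 60*7 + 81*6 + 82*4 = 1729
Denominator = 5 + 7 + 6 + 4 = 22
WM = 1729/22 = 78.5909

WM = 78.5909


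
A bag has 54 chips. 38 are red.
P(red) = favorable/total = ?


P = 38/54 = 0.7037

P = 0.7037


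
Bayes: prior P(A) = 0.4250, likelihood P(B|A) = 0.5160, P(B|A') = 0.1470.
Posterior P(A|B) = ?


P(B) = P(B|A)*P(A) + P(B|A')*P(A')
= 0.5160*0.4250 + 0.1470*0.5750
= 0.219300 + 0.084525 = 0.303825
P(A|B) = 0.219300/0.303825 = 0.7218

P(A|B) = 0.7218


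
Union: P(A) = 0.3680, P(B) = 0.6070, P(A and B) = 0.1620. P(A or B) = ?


P(A∪B) = 0.3680 + 0.6070 - 0.1620
= 0.9750 - 0.1620
= 0.8130

P(A∪B) = 0.8130


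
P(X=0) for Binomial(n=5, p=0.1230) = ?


C(5,0) = 1
p^0 = 1.000000
(1-p)^5 = 0.518798
P = 1 * 1.000000 * 0.518798 = 0.5188

P(X=0) = 0.5188


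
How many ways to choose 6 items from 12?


C(12,6) = 12!/(6! × 6!)
= 479001600/(720 × 720)
= 924

C(12,6) = 924


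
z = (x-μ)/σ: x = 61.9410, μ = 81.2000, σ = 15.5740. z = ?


z = (61.9410 - 81.2000)/15.5740
= -19.2590/15.5740
= -1.2366

z = -1.2366


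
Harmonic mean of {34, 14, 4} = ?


Sum of reciprocals = 1/34 + 1/14 + 1/4 = 0.350840
HM = 3/0.350840 = 8.5509

HM = 8.5509


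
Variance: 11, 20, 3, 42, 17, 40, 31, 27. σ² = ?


Mean = 23.8750
Squared deviations: 165.7656, 15.0156, 435.7656, 328.5156, 47.2656, 260.0156, 50.7656, 9.7656
Sum = 1312.8750
Variance = 1312.8750/8 = 164.1094

Variance = 164.1094


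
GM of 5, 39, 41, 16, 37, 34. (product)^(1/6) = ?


Product = 5 × 39 × 41 × 16 × 37 × 34 = 160923360
GM = 160923360^(1/6) = 23.3222

GM = 23.3222


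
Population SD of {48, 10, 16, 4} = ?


Mean = 19.5000
Variance = 288.7500
SD = sqrt(288.7500) = 16.9926

SD = 16.9926


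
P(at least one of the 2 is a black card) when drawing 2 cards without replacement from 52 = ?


P(at least one) = 1 - P(none)
P(none) = (26/52) × (25/51) = 0.245098
P(at least one) = 1 - 0.245098 = 0.7549

P = 0.7549


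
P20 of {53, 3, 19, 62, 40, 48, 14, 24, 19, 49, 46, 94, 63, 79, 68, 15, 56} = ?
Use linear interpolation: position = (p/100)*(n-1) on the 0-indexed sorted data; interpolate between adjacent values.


Sorted: 3, 14, 15, 19, 19, 24, 40, 46, 48, 49, 53, 56, 62, 63, 68, 79, 94
n = 17
Index = 20/100 * 16 = 3.2000
Lower = data[3] = 19, Upper = data[4] = 19
P20 = 19 + 0.2000*(0) = 19.0000

P20 = 19.0000


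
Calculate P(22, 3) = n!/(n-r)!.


P(22,3) = 22!/19!
= 1124000727777607680000/121645100408832000
= 9240

P(22,3) = 9240


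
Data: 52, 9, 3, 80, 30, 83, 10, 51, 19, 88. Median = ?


Sorted: 3, 9, 10, 19, 30, 51, 52, 80, 83, 88
n = 10 (even)
Middle values: 30 and 51
Median = (30+51)/2 = 40.5000

Median = 40.5000


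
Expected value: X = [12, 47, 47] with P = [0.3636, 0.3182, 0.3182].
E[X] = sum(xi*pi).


E[X] = 12*0.3636 + 47*0.3182 + 47*0.3182
= 4.3632 + 14.9554 + 14.9554
= 34.2740

E[X] = 34.2740


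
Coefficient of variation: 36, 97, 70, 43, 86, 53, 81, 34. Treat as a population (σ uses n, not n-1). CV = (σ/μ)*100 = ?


Mean = 62.5000
SD = 22.7101
CV = (22.7101/62.5000)*100 = 36.3362%

CV = 36.3362%


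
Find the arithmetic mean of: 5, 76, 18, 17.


Sum = 5 + 76 + 18 + 17 = 116
n = 4
Mean = 116/4 = 29.0000

Mean = 29.0000


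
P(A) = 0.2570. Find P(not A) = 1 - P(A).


P(not A) = 1 - 0.2570 = 0.7430

P(not A) = 0.7430


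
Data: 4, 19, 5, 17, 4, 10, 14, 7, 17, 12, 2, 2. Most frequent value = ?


Frequencies: 2:2, 4:2, 5:1, 7:1, 10:1, 12:1, 14:1, 17:2, 19:1
Max frequency = 2
Mode = 2, 4, 17

Mode = 2, 4, 17


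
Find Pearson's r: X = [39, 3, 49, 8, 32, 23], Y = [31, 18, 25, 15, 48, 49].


Mean X = 25.6667, Mean Y = 31.0000
SD X = 16.306100, SD Y = 13.379088
Cov = 82.833333
r = 82.833333/(16.306100*13.379088) = 0.3797

r = 0.3797


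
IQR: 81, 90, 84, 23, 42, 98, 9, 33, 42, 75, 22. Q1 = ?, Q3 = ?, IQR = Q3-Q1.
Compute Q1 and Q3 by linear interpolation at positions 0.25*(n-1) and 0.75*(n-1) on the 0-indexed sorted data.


Sorted: 9, 22, 23, 33, 42, 42, 75, 81, 84, 90, 98
Q1 (25th %ile) = 28.0000
Q3 (75th %ile) = 82.5000
IQR = 82.5000 - 28.0000 = 54.5000

IQR = 54.5000


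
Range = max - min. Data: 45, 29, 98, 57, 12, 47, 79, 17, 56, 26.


Max = 98, Min = 12
Range = 98 - 12 = 86

Range = 86


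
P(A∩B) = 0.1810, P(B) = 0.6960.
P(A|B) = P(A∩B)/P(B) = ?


P(A|B) = 0.1810/0.6960 = 0.2601

P(A|B) = 0.2601


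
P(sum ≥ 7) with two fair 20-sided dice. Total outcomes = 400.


Total outcomes = 20×20 = 400
Favorable (sum ≥ 7): 385
P = 385/400 = 0.9625

P = 0.9625


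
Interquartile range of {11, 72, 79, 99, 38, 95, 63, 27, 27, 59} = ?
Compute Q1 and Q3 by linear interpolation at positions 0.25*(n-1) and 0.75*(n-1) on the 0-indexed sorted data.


Sorted: 11, 27, 27, 38, 59, 63, 72, 79, 95, 99
Q1 (25th %ile) = 29.7500
Q3 (75th %ile) = 77.2500
IQR = 77.2500 - 29.7500 = 47.5000

IQR = 47.5000


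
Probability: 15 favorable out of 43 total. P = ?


P = 15/43 = 0.3488

P = 0.3488


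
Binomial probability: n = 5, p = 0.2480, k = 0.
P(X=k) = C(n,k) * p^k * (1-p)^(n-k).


C(5,0) = 1
p^0 = 1.000000
(1-p)^5 = 0.240486
P = 1 * 1.000000 * 0.240486 = 0.2405

P(X=0) = 0.2405


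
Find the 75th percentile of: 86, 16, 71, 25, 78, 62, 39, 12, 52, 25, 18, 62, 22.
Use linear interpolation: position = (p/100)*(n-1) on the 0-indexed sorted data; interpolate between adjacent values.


Sorted: 12, 16, 18, 22, 25, 25, 39, 52, 62, 62, 71, 78, 86
n = 13
Index = 75/100 * 12 = 9.0000
Lower = data[9] = 62, Upper = data[10] = 71
P75 = 62 + 0*(9) = 62.0000

P75 = 62.0000


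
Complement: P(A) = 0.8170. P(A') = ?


P(not A) = 1 - 0.8170 = 0.1830

P(not A) = 0.1830


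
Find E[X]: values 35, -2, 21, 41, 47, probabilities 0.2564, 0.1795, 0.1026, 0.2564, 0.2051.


E[X] = 35*0.2564 - 2*0.1795 + 21*0.1026 + 41*0.2564 + 47*0.2051
= 8.9740 - 0.3590 + 2.1546 + 10.5124 + 9.6397
= 30.9217

E[X] = 30.9217


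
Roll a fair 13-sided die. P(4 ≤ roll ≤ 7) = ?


Favorable outcomes (4 ≤ roll ≤ 7): 4
Total outcomes = 13
P = 4/13 = 0.3077

P = 0.3077


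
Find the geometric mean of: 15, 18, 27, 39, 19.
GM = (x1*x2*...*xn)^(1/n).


Product = 15 × 18 × 27 × 39 × 19 = 5401890
GM = 5401890^(1/5) = 22.2080

GM = 22.2080


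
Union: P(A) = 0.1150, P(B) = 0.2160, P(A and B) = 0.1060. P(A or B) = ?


P(A∪B) = 0.1150 + 0.2160 - 0.1060
= 0.3310 - 0.1060
= 0.2250

P(A∪B) = 0.2250


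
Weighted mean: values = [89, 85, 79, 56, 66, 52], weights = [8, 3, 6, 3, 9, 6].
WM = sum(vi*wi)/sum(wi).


Numerator = 89*8 + 85*3 + 79*6 + 56*3 + 66*9 + 52*6 = 2515
Denominator = 8 + 3 + 6 + 3 + 9 + 6 = 35
WM = 2515/35 = 71.8571

WM = 71.8571


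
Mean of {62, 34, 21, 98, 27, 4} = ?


Sum = 62 + 34 + 21 + 98 + 27 + 4 = 246
n = 6
Mean = 246/6 = 41.0000

Mean = 41.0000


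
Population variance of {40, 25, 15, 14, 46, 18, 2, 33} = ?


Mean = 24.1250
Squared deviations: 252.0156, 0.7656, 83.2656, 102.5156, 478.5156, 37.5156, 489.5156, 78.7656
Sum = 1522.8750
Variance = 1522.8750/8 = 190.3594

Variance = 190.3594


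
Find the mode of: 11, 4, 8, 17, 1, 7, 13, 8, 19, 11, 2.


Frequencies: 1:1, 2:1, 4:1, 7:1, 8:2, 11:2, 13:1, 17:1, 19:1
Max frequency = 2
Mode = 8, 11

Mode = 8, 11


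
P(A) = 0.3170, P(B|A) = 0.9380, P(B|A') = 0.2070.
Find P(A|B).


P(B) = P(B|A)*P(A) + P(B|A')*P(A')
= 0.9380*0.3170 + 0.2070*0.6830
= 0.297346 + 0.141381 = 0.438727
P(A|B) = 0.297346/0.438727 = 0.6777

P(A|B) = 0.6777


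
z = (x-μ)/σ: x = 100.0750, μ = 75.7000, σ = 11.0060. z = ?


z = (100.0750 - 75.7000)/11.0060
= 24.3750/11.0060
= 2.2147

z = 2.2147


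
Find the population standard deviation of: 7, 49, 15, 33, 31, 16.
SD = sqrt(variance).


Mean = 25.1667
Variance = 196.8056
SD = sqrt(196.8056) = 14.0287

SD = 14.0287


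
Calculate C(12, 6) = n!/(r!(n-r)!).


C(12,6) = 12!/(6! × 6!)
= 479001600/(720 × 720)
= 924

C(12,6) = 924


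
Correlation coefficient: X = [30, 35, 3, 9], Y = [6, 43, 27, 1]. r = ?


Mean X = 19.2500, Mean Y = 19.2500
SD X = 13.534678, SD Y = 16.828176
Cov = 73.187500
r = 73.187500/(13.534678*16.828176) = 0.3213

r = 0.3213


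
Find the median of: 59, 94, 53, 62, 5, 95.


Sorted: 5, 53, 59, 62, 94, 95
n = 6 (even)
Middle values: 59 and 62
Median = (59+62)/2 = 60.5000

Median = 60.5000


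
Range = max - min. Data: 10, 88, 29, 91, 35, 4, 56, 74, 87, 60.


Max = 91, Min = 4
Range = 91 - 4 = 87

Range = 87


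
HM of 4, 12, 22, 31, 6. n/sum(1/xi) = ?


Sum of reciprocals = 1/4 + 1/12 + 1/22 + 1/31 + 1/6 = 0.577713
HM = 5/0.577713 = 8.6548

HM = 8.6548


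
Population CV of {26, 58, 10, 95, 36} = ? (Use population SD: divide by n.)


Mean = 45.0000
SD = 29.4483
CV = (29.4483/45.0000)*100 = 65.4406%

CV = 65.4406%


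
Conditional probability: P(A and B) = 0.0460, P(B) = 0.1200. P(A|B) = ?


P(A|B) = 0.0460/0.1200 = 0.3833

P(A|B) = 0.3833


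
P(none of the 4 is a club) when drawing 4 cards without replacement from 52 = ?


P(no clubs) = (39/52) × (38/51) × (37/50) × (36/49)
= 0.3038

P = 0.3038


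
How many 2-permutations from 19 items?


P(19,2) = 19!/17!
= 121645100408832000/355687428096000
= 342

P(19,2) = 342


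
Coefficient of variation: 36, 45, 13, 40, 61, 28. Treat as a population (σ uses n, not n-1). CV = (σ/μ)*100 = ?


Mean = 37.1667
SD = 14.7582
CV = (14.7582/37.1667)*100 = 39.7083%

CV = 39.7083%


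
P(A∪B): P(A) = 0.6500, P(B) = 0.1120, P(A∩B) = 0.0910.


P(A∪B) = 0.6500 + 0.1120 - 0.0910
= 0.7620 - 0.0910
= 0.6710

P(A∪B) = 0.6710


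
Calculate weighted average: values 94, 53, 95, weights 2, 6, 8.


Numerator = 94*2 + 53*6 + 95*8 = 1266
Denominator = 2 + 6 + 8 = 16
WM = 1266/16 = 79.1250

WM = 79.1250


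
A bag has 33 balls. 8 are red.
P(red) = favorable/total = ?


P = 8/33 = 0.2424

P = 0.2424


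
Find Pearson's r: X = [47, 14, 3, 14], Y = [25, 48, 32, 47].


Mean X = 19.5000, Mean Y = 38.0000
SD X = 16.500000, SD Y = 9.823441
Cov = -90.750000
r = -90.750000/(16.500000*9.823441) = -0.5599

r = -0.5599


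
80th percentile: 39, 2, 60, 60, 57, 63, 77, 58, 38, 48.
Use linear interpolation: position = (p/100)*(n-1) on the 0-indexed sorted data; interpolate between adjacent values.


Sorted: 2, 38, 39, 48, 57, 58, 60, 60, 63, 77
n = 10
Index = 80/100 * 9 = 7.2000
Lower = data[7] = 60, Upper = data[8] = 63
P80 = 60 + 0.2000*(3) = 60.6000

P80 = 60.6000


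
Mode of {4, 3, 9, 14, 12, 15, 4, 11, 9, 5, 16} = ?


Frequencies: 3:1, 4:2, 5:1, 9:2, 11:1, 12:1, 14:1, 15:1, 16:1
Max frequency = 2
Mode = 4, 9

Mode = 4, 9


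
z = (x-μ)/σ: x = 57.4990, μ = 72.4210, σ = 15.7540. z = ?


z = (57.4990 - 72.4210)/15.7540
= -14.9220/15.7540
= -0.9472

z = -0.9472


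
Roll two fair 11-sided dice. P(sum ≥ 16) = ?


Total outcomes = 11×11 = 121
Favorable (sum ≥ 16): 28
P = 28/121 = 0.2314

P = 0.2314


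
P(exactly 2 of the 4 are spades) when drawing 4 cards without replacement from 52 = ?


Hypergeometric: P(X=2) = C(13,2)·C(39,2) / C(52,4)
= 78 × 741 / 270725
= 57798/270725 = 0.2135

P = 0.2135


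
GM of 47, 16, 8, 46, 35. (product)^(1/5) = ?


Product = 47 × 16 × 8 × 46 × 35 = 9685760
GM = 9685760^(1/5) = 24.9590

GM = 24.9590


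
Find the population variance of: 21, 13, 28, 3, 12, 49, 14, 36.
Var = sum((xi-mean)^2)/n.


Mean = 22.0000
Squared deviations: 1.0000, 81.0000, 36.0000, 361.0000, 100.0000, 729.0000, 64.0000, 196.0000
Sum = 1568.0000
Variance = 1568.0000/8 = 196.0000

Variance = 196.0000


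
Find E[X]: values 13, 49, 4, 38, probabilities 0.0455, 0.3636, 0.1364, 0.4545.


E[X] = 13*0.0455 + 49*0.3636 + 4*0.1364 + 38*0.4545
= 0.5915 + 17.8164 + 0.5456 + 17.2710
= 36.2245

E[X] = 36.2245


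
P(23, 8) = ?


P(23,8) = 23!/15!
= 25852016738884976640000/1307674368000
= 19769460480

P(23,8) = 19769460480


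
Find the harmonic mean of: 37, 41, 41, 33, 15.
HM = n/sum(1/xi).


Sum of reciprocals = 1/37 + 1/41 + 1/41 + 1/33 + 1/15 = 0.172777
HM = 5/0.172777 = 28.9390

HM = 28.9390


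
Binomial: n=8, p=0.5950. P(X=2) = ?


C(8,2) = 28
p^2 = 0.354025
(1-p)^6 = 0.004413
P = 28 * 0.354025 * 0.004413 = 0.0437

P(X=2) = 0.0437


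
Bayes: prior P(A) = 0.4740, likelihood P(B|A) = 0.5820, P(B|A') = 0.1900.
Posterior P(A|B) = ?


P(B) = P(B|A)*P(A) + P(B|A')*P(A')
= 0.5820*0.4740 + 0.1900*0.5260
= 0.275868 + 0.099940 = 0.375808
P(A|B) = 0.275868/0.375808 = 0.7341

P(A|B) = 0.7341


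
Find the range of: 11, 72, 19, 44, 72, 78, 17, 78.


Max = 78, Min = 11
Range = 78 - 11 = 67

Range = 67


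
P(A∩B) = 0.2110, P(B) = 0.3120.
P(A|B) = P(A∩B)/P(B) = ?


P(A|B) = 0.2110/0.3120 = 0.6763

P(A|B) = 0.6763


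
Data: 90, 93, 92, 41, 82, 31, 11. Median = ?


Sorted: 11, 31, 41, 82, 90, 92, 93
n = 7 (odd)
Middle value = 82

Median = 82


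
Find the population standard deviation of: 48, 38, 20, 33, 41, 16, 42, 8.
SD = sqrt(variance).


Mean = 30.7500
Variance = 179.6875
SD = sqrt(179.6875) = 13.4048

SD = 13.4048


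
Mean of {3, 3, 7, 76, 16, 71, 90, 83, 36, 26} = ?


Sum = 3 + 3 + 7 + 76 + 16 + 71 + 90 + 83 + 36 + 26 = 411
n = 10
Mean = 411/10 = 41.1000

Mean = 41.1000


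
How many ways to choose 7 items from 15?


C(15,7) = 15!/(7! × 8!)
= 1307674368000/(5040 × 40320)
= 6435

C(15,7) = 6435


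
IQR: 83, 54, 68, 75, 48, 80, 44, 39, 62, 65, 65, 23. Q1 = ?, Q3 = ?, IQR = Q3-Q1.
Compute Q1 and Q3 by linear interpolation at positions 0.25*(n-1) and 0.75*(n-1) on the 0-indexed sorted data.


Sorted: 23, 39, 44, 48, 54, 62, 65, 65, 68, 75, 80, 83
Q1 (25th %ile) = 47.0000
Q3 (75th %ile) = 69.7500
IQR = 69.7500 - 47.0000 = 22.7500

IQR = 22.7500


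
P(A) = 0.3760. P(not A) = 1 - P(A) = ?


P(not A) = 1 - 0.3760 = 0.6240

P(not A) = 0.6240


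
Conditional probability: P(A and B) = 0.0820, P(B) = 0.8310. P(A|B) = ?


P(A|B) = 0.0820/0.8310 = 0.0987

P(A|B) = 0.0987


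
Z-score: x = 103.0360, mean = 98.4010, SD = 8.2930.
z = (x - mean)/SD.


z = (103.0360 - 98.4010)/8.2930
= 4.6350/8.2930
= 0.5589

z = 0.5589


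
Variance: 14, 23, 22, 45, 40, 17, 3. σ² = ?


Mean = 23.4286
Squared deviations: 88.8980, 0.1837, 2.0408, 465.3265, 274.6122, 41.3265, 417.3265
Sum = 1289.7143
Variance = 1289.7143/7 = 184.2449

Variance = 184.2449


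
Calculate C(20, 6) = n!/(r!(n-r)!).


C(20,6) = 20!/(6! × 14!)
= 2432902008176640000/(720 × 87178291200)
= 38760

C(20,6) = 38760


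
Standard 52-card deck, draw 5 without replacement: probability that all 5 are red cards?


P(all red cards) = (26/52) × (25/51) × (24/50) × (23/49) × (22/48)
= 0.0253

P = 0.0253


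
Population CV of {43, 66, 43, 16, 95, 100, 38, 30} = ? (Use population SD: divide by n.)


Mean = 53.8750
SD = 28.4141
CV = (28.4141/53.8750)*100 = 52.7407%

CV = 52.7407%


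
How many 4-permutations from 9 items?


P(9,4) = 9!/5!
= 362880/120
= 3024

P(9,4) = 3024


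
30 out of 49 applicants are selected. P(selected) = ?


P = 30/49 = 0.6122

P = 0.6122


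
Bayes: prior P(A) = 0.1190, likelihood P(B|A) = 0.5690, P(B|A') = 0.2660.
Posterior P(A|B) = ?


P(B) = P(B|A)*P(A) + P(B|A')*P(A')
= 0.5690*0.1190 + 0.2660*0.8810
= 0.067711 + 0.234346 = 0.302057
P(A|B) = 0.067711/0.302057 = 0.2242

P(A|B) = 0.2242


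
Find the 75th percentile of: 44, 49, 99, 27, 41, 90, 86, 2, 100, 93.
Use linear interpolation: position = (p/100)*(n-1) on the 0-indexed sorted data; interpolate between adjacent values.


Sorted: 2, 27, 41, 44, 49, 86, 90, 93, 99, 100
n = 10
Index = 75/100 * 9 = 6.7500
Lower = data[6] = 90, Upper = data[7] = 93
P75 = 90 + 0.7500*(3) = 92.2500

P75 = 92.2500


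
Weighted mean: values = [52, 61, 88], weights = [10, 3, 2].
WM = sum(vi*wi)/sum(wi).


Numerator = 52*10 + 61*3 + 88*2 = 879
Denominator = 10 + 3 + 2 = 15
WM = 879/15 = 58.6000

WM = 58.6000


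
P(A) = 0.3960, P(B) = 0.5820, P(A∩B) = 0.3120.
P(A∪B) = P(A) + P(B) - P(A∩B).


P(A∪B) = 0.3960 + 0.5820 - 0.3120
= 0.9780 - 0.3120
= 0.6660

P(A∪B) = 0.6660


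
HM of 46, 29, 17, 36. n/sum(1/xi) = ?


Sum of reciprocals = 1/46 + 1/29 + 1/17 + 1/36 = 0.142823
HM = 4/0.142823 = 28.0067

HM = 28.0067


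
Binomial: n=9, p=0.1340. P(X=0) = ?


C(9,0) = 1
p^0 = 1.000000
(1-p)^9 = 0.273944
P = 1 * 1.000000 * 0.273944 = 0.2739

P(X=0) = 0.2739


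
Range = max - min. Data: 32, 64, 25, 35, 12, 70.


Max = 70, Min = 12
Range = 70 - 12 = 58

Range = 58


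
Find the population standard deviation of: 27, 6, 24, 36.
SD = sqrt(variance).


Mean = 23.2500
Variance = 118.6875
SD = sqrt(118.6875) = 10.8944

SD = 10.8944


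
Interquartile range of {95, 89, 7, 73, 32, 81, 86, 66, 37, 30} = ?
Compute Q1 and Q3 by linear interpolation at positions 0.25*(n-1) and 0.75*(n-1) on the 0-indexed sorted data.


Sorted: 7, 30, 32, 37, 66, 73, 81, 86, 89, 95
Q1 (25th %ile) = 33.2500
Q3 (75th %ile) = 84.7500
IQR = 84.7500 - 33.2500 = 51.5000

IQR = 51.5000


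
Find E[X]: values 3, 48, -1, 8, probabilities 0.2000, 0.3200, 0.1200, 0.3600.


E[X] = 3*0.2000 + 48*0.3200 - 1*0.1200 + 8*0.3600
= 0.6000 + 15.3600 - 0.1200 + 2.8800
= 18.7200

E[X] = 18.7200


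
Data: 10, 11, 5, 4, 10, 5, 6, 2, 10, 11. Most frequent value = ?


Frequencies: 2:1, 4:1, 5:2, 6:1, 10:3, 11:2
Max frequency = 3
Mode = 10

Mode = 10


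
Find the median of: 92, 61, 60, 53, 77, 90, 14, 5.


Sorted: 5, 14, 53, 60, 61, 77, 90, 92
n = 8 (even)
Middle values: 60 and 61
Median = (60+61)/2 = 60.5000

Median = 60.5000


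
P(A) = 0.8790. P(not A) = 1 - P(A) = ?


P(not A) = 1 - 0.8790 = 0.1210

P(not A) = 0.1210


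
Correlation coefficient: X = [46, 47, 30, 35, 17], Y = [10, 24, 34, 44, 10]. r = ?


Mean X = 35.0000, Mean Y = 24.4000
SD X = 11.081516, SD Y = 13.350655
Cov = 9.600000
r = 9.600000/(11.081516*13.350655) = 0.0649

r = 0.0649


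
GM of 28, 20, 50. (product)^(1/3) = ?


Product = 28 × 20 × 50 = 28000
GM = 28000^(1/3) = 30.3659

GM = 30.3659


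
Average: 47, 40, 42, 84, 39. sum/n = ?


Sum = 47 + 40 + 42 + 84 + 39 = 252
n = 5
Mean = 252/5 = 50.4000

Mean = 50.4000


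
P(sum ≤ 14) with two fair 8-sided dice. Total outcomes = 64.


Total outcomes = 8×8 = 64
Favorable (sum ≤ 14): 61
P = 61/64 = 0.9531

P = 0.9531


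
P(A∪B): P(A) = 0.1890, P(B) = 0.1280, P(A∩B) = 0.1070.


P(A∪B) = 0.1890 + 0.1280 - 0.1070
= 0.3170 - 0.1070
= 0.2100

P(A∪B) = 0.2100


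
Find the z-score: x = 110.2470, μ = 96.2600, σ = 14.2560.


z = (110.2470 - 96.2600)/14.2560
= 13.9870/14.2560
= 0.9811

z = 0.9811


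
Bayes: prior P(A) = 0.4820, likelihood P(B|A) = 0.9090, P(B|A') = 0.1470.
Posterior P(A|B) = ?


P(B) = P(B|A)*P(A) + P(B|A')*P(A')
= 0.9090*0.4820 + 0.1470*0.5180
= 0.438138 + 0.076146 = 0.514284
P(A|B) = 0.438138/0.514284 = 0.8519

P(A|B) = 0.8519


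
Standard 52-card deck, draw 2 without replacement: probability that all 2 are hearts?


P(all hearts) = (13/52) × (12/51)
= 0.0588

P = 0.0588


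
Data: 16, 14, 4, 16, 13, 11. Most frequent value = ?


Frequencies: 4:1, 11:1, 13:1, 14:1, 16:2
Max frequency = 2
Mode = 16

Mode = 16


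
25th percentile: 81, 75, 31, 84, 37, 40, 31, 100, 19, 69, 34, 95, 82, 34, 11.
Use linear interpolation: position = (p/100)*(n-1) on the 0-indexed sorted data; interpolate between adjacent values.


Sorted: 11, 19, 31, 31, 34, 34, 37, 40, 69, 75, 81, 82, 84, 95, 100
n = 15
Index = 25/100 * 14 = 3.5000
Lower = data[3] = 31, Upper = data[4] = 34
P25 = 31 + 0.5000*(3) = 32.5000

P25 = 32.5000


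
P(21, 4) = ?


P(21,4) = 21!/17!
= 51090942171709440000/355687428096000
= 143640

P(21,4) = 143640


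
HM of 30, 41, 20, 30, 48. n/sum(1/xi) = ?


Sum of reciprocals = 1/30 + 1/41 + 1/20 + 1/30 + 1/48 = 0.161890
HM = 5/0.161890 = 30.8851

HM = 30.8851


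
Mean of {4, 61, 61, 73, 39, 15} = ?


Sum = 4 + 61 + 61 + 73 + 39 + 15 = 253
n = 6
Mean = 253/6 = 42.1667

Mean = 42.1667


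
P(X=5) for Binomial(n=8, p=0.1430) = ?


C(8,5) = 56
p^5 = 5.979711e-05
(1-p)^3 = 0.629423
P = 56 * 5.979711e-05 * 0.629423 = 0.0021

P(X=5) = 0.0021


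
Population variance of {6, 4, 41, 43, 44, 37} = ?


Mean = 29.1667
Squared deviations: 536.6944, 633.3611, 140.0278, 191.3611, 220.0278, 61.3611
Sum = 1782.8333
Variance = 1782.8333/6 = 297.1389

Variance = 297.1389


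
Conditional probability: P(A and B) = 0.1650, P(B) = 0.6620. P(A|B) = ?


P(A|B) = 0.1650/0.6620 = 0.2492

P(A|B) = 0.2492


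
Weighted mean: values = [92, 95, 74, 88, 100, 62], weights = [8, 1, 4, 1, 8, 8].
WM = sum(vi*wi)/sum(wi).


Numerator = 92*8 + 95*1 + 74*4 + 88*1 + 100*8 + 62*8 = 2511
Denominator = 8 + 1 + 4 + 1 + 8 + 8 = 30
WM = 2511/30 = 83.7000

WM = 83.7000


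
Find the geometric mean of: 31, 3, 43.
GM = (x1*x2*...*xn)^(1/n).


Product = 31 × 3 × 43 = 3999
GM = 3999^(1/3) = 15.8727

GM = 15.8727


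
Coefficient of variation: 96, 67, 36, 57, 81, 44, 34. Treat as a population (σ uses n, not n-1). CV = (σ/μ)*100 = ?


Mean = 59.2857
SD = 21.7105
CV = (21.7105/59.2857)*100 = 36.6202%

CV = 36.6202%


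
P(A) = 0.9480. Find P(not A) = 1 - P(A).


P(not A) = 1 - 0.9480 = 0.0520

P(not A) = 0.0520


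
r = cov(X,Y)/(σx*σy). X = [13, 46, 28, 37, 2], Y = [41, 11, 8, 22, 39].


Mean X = 25.2000, Mean Y = 24.2000
SD X = 15.917286, SD Y = 13.731715
Cov = -178.840000
r = -178.840000/(15.917286*13.731715) = -0.8182

r = -0.8182


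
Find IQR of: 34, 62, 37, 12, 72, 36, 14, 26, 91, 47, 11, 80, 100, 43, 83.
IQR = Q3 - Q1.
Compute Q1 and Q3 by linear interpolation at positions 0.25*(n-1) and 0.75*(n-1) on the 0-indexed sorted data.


Sorted: 11, 12, 14, 26, 34, 36, 37, 43, 47, 62, 72, 80, 83, 91, 100
Q1 (25th %ile) = 30.0000
Q3 (75th %ile) = 76.0000
IQR = 76.0000 - 30.0000 = 46.0000

IQR = 46.0000


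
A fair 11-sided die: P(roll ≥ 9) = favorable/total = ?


Favorable outcomes (roll ≥ 9): 3
Total outcomes = 11
P = 3/11 = 0.2727

P = 0.2727


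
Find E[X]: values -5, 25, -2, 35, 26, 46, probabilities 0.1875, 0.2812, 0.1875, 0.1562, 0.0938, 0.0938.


E[X] = -5*0.1875 + 25*0.2812 - 2*0.1875 + 35*0.1562 + 26*0.0938 + 46*0.0938
= -0.9375 + 7.0300 - 0.3750 + 5.4670 + 2.4388 + 4.3148
= 17.9381

E[X] = 17.9381


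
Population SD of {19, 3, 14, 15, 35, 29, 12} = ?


Mean = 18.1429
Variance = 99.5510
SD = sqrt(99.5510) = 9.9775

SD = 9.9775


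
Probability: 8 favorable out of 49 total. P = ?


P = 8/49 = 0.1633

P = 0.1633


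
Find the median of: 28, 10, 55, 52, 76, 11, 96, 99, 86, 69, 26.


Sorted: 10, 11, 26, 28, 52, 55, 69, 76, 86, 96, 99
n = 11 (odd)
Middle value = 55

Median = 55


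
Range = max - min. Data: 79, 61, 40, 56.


Max = 79, Min = 40
Range = 79 - 40 = 39

Range = 39


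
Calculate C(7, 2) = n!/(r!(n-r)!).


C(7,2) = 7!/(2! × 5!)
= 5040/(2 × 120)
= 21

C(7,2) = 21


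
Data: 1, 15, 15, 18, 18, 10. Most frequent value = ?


Frequencies: 1:1, 10:1, 15:2, 18:2
Max frequency = 2
Mode = 15, 18

Mode = 15, 18


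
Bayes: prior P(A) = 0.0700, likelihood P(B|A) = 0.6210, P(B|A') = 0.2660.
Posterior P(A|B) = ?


P(B) = P(B|A)*P(A) + P(B|A')*P(A')
= 0.6210*0.0700 + 0.2660*0.9300
= 0.043470 + 0.247380 = 0.290850
P(A|B) = 0.043470/0.290850 = 0.1495

P(A|B) = 0.1495


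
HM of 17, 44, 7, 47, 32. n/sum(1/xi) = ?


Sum of reciprocals = 1/17 + 1/44 + 1/7 + 1/47 + 1/32 = 0.276935
HM = 5/0.276935 = 18.0548

HM = 18.0548


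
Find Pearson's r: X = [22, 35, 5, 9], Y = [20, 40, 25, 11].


Mean X = 17.7500, Mean Y = 24.0000
SD X = 11.776566, SD Y = 10.511898
Cov = 90.000000
r = 90.000000/(11.776566*10.511898) = 0.7270

r = 0.7270


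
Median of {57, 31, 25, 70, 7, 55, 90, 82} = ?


Sorted: 7, 25, 31, 55, 57, 70, 82, 90
n = 8 (even)
Middle values: 55 and 57
Median = (55+57)/2 = 56.0000

Median = 56.0000


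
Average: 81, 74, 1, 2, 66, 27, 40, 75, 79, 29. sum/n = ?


Sum = 81 + 74 + 1 + 2 + 66 + 27 + 40 + 75 + 79 + 29 = 474
n = 10
Mean = 474/10 = 47.4000

Mean = 47.4000


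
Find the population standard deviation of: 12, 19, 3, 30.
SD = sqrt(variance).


Mean = 16.0000
Variance = 97.5000
SD = sqrt(97.5000) = 9.8742

SD = 9.8742


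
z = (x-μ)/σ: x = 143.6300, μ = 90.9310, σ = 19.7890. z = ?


z = (143.6300 - 90.9310)/19.7890
= 52.6990/19.7890
= 2.6630

z = 2.6630


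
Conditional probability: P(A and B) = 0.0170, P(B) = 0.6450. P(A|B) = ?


P(A|B) = 0.0170/0.6450 = 0.0264

P(A|B) = 0.0264


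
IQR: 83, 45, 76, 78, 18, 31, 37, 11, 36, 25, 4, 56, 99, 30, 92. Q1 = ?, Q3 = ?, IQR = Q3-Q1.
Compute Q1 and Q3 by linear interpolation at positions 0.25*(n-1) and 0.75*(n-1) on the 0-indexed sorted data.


Sorted: 4, 11, 18, 25, 30, 31, 36, 37, 45, 56, 76, 78, 83, 92, 99
Q1 (25th %ile) = 27.5000
Q3 (75th %ile) = 77.0000
IQR = 77.0000 - 27.5000 = 49.5000

IQR = 49.5000


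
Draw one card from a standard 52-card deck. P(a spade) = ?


13 spades in 52 cards
P = 13/52 = 0.2500

P = 0.2500


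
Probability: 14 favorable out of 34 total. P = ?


P = 14/34 = 0.4118

P = 0.4118


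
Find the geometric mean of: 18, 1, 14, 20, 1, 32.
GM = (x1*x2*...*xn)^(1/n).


Product = 18 × 1 × 14 × 20 × 1 × 32 = 161280
GM = 161280^(1/6) = 7.3779

GM = 7.3779


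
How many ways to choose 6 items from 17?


C(17,6) = 17!/(6! × 11!)
= 355687428096000/(720 × 39916800)
= 12376

C(17,6) = 12376


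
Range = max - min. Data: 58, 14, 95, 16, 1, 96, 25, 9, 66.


Max = 96, Min = 1
Range = 96 - 1 = 95

Range = 95


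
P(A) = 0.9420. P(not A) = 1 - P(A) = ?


P(not A) = 1 - 0.9420 = 0.0580

P(not A) = 0.0580


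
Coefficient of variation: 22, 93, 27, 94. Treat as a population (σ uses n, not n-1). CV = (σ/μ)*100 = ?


Mean = 59.0000
SD = 34.5471
CV = (34.5471/59.0000)*100 = 58.5544%

CV = 58.5544%


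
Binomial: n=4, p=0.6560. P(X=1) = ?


C(4,1) = 4
p^1 = 0.656000
(1-p)^3 = 0.040708
P = 4 * 0.656000 * 0.040708 = 0.1068

P(X=1) = 0.1068


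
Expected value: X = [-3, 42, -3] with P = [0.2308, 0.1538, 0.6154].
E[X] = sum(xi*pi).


E[X] = -3*0.2308 + 42*0.1538 - 3*0.6154
= -0.6924 + 6.4596 - 1.8462
= 3.9210

E[X] = 3.9210


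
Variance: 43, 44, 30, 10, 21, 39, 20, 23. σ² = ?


Mean = 28.7500
Squared deviations: 203.0625, 232.5625, 1.5625, 351.5625, 60.0625, 105.0625, 76.5625, 33.0625
Sum = 1063.5000
Variance = 1063.5000/8 = 132.9375

Variance = 132.9375


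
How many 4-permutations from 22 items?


P(22,4) = 22!/18!
= 1124000727777607680000/6402373705728000
= 175560

P(22,4) = 175560


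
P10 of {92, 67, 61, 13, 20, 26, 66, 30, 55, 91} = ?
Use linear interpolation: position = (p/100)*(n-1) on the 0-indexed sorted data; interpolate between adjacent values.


Sorted: 13, 20, 26, 30, 55, 61, 66, 67, 91, 92
n = 10
Index = 10/100 * 9 = 0.9000
Lower = data[0] = 13, Upper = data[1] = 20
P10 = 13 + 0.9000*(7) = 19.3000

P10 = 19.3000


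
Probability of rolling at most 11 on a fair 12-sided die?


Favorable outcomes (roll ≤ 11): 11
Total outcomes = 12
P = 11/12 = 0.9167

P = 0.9167


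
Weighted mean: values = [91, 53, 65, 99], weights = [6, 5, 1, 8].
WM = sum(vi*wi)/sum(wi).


Numerator = 91*6 + 53*5 + 65*1 + 99*8 = 1668
Denominator = 6 + 5 + 1 + 8 = 20
WM = 1668/20 = 83.4000

WM = 83.4000


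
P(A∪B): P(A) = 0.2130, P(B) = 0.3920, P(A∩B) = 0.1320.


P(A∪B) = 0.2130 + 0.3920 - 0.1320
= 0.6050 - 0.1320
= 0.4730

P(A∪B) = 0.4730


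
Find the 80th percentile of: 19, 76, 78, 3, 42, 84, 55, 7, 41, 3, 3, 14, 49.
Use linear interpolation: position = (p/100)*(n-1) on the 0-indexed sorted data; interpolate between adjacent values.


Sorted: 3, 3, 3, 7, 14, 19, 41, 42, 49, 55, 76, 78, 84
n = 13
Index = 80/100 * 12 = 9.6000
Lower = data[9] = 55, Upper = data[10] = 76
P80 = 55 + 0.6000*(21) = 67.6000

P80 = 67.6000


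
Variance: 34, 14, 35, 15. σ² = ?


Mean = 24.5000
Squared deviations: 90.2500, 110.2500, 110.2500, 90.2500
Sum = 401.0000
Variance = 401.0000/4 = 100.2500

Variance = 100.2500


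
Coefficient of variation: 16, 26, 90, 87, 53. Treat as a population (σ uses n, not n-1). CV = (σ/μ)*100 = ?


Mean = 54.4000
SD = 30.3750
CV = (30.3750/54.4000)*100 = 55.8364%

CV = 55.8364%


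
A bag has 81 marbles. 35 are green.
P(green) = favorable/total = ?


P = 35/81 = 0.4321

P = 0.4321


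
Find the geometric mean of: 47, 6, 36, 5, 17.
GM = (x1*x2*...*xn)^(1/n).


Product = 47 × 6 × 36 × 5 × 17 = 862920
GM = 862920^(1/5) = 15.3884

GM = 15.3884


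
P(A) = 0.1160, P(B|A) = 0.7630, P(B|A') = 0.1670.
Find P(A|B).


P(B) = P(B|A)*P(A) + P(B|A')*P(A')
= 0.7630*0.1160 + 0.1670*0.8840
= 0.088508 + 0.147628 = 0.236136
P(A|B) = 0.088508/0.236136 = 0.3748

P(A|B) = 0.3748


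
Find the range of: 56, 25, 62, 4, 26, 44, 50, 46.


Max = 62, Min = 4
Range = 62 - 4 = 58

Range = 58


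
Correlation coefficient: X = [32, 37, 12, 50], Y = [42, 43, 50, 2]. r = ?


Mean X = 32.7500, Mean Y = 34.2500
SD X = 13.663363, SD Y = 18.872930
Cov = -212.937500
r = -212.937500/(13.663363*18.872930) = -0.8258

r = -0.8258


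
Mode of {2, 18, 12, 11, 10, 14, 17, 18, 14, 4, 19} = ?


Frequencies: 2:1, 4:1, 10:1, 11:1, 12:1, 14:2, 17:1, 18:2, 19:1
Max frequency = 2
Mode = 14, 18

Mode = 14, 18


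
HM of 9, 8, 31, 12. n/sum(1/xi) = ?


Sum of reciprocals = 1/9 + 1/8 + 1/31 + 1/12 = 0.351703
HM = 4/0.351703 = 11.3732

HM = 11.3732


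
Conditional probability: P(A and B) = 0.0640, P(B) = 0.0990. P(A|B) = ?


P(A|B) = 0.0640/0.0990 = 0.6465

P(A|B) = 0.6465


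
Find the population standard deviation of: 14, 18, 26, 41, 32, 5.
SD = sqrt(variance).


Mean = 22.6667
Variance = 140.5556
SD = sqrt(140.5556) = 11.8556

SD = 11.8556


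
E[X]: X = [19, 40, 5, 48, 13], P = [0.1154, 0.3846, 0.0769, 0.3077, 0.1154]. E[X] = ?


E[X] = 19*0.1154 + 40*0.3846 + 5*0.0769 + 48*0.3077 + 13*0.1154
= 2.1926 + 15.3840 + 0.3845 + 14.7696 + 1.5002
= 34.2309

E[X] = 34.2309


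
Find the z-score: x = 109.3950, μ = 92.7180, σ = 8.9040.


z = (109.3950 - 92.7180)/8.9040
= 16.6770/8.9040
= 1.8730

z = 1.8730


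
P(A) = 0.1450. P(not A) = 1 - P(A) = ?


P(not A) = 1 - 0.1450 = 0.8550

P(not A) = 0.8550


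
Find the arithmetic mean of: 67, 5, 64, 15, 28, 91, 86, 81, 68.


Sum = 67 + 5 + 64 + 15 + 28 + 91 + 86 + 81 + 68 = 505
n = 9
Mean = 505/9 = 56.1111

Mean = 56.1111


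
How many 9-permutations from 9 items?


P(9,9) = 9!/0!
= 362880/1
= 362880

P(9,9) = 362880


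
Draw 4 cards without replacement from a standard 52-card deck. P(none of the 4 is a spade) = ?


P(no spades) = (39/52) × (38/51) × (37/50) × (36/49)
= 0.3038

P = 0.3038


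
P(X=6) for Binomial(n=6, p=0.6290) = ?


C(6,6) = 1
p^6 = 0.061930
(1-p)^0 = 1.000000
P = 1 * 0.061930 * 1.000000 = 0.0619

P(X=6) = 0.0619


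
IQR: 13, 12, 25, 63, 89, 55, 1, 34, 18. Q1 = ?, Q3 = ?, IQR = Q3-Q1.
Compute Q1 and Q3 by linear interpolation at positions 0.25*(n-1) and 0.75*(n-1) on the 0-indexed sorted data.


Sorted: 1, 12, 13, 18, 25, 34, 55, 63, 89
Q1 (25th %ile) = 13.0000
Q3 (75th %ile) = 55.0000
IQR = 55.0000 - 13.0000 = 42.0000

IQR = 42.0000


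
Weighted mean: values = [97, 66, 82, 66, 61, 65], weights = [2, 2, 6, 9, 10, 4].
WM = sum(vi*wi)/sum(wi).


Numerator = 97*2 + 66*2 + 82*6 + 66*9 + 61*10 + 65*4 = 2282
Denominator = 2 + 2 + 6 + 9 + 10 + 4 = 33
WM = 2282/33 = 69.1515

WM = 69.1515


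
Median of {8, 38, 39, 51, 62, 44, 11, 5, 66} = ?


Sorted: 5, 8, 11, 38, 39, 44, 51, 62, 66
n = 9 (odd)
Middle value = 39

Median = 39


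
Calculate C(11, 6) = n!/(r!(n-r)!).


C(11,6) = 11!/(6! × 5!)
= 39916800/(720 × 120)
= 462

C(11,6) = 462


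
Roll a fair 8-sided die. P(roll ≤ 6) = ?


Favorable outcomes (roll ≤ 6): 6
Total outcomes = 8
P = 6/8 = 0.7500

P = 0.7500


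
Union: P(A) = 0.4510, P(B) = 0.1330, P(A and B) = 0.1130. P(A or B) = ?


P(A∪B) = 0.4510 + 0.1330 - 0.1130
= 0.5840 - 0.1130
= 0.4710

P(A∪B) = 0.4710


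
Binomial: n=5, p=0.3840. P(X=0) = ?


C(5,0) = 1
p^0 = 1.000000
(1-p)^5 = 0.088696
P = 1 * 1.000000 * 0.088696 = 0.0887

P(X=0) = 0.0887


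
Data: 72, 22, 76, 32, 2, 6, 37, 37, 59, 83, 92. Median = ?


Sorted: 2, 6, 22, 32, 37, 37, 59, 72, 76, 83, 92
n = 11 (odd)
Middle value = 37

Median = 37


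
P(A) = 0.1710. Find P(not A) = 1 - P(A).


P(not A) = 1 - 0.1710 = 0.8290

P(not A) = 0.8290


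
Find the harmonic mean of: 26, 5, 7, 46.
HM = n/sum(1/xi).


Sum of reciprocals = 1/26 + 1/5 + 1/7 + 1/46 = 0.403058
HM = 4/0.403058 = 9.9241

HM = 9.9241


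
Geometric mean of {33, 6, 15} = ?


Product = 33 × 6 × 15 = 2970
GM = 2970^(1/3) = 14.3743

GM = 14.3743


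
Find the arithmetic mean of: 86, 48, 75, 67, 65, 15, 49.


Sum = 86 + 48 + 75 + 67 + 65 + 15 + 49 = 405
n = 7
Mean = 405/7 = 57.8571

Mean = 57.8571


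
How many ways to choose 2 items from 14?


C(14,2) = 14!/(2! × 12!)
= 87178291200/(2 × 479001600)
= 91

C(14,2) = 91


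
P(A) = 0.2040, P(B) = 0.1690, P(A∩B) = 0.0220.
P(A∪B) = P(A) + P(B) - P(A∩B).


P(A∪B) = 0.2040 + 0.1690 - 0.0220
= 0.3730 - 0.0220
= 0.3510

P(A∪B) = 0.3510


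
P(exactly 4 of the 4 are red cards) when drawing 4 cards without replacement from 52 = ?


Hypergeometric: P(X=4) = C(26,4)·C(26,0) / C(52,4)
= 14950 × 1 / 270725
= 14950/270725 = 0.0552

P = 0.0552


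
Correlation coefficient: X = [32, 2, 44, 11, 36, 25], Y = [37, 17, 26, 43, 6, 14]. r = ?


Mean X = 25.0000, Mean Y = 23.8333
SD X = 14.468356, SD Y = 12.953978
Cov = -29.000000
r = -29.000000/(14.468356*12.953978) = -0.1547

r = -0.1547


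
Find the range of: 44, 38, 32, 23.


Max = 44, Min = 23
Range = 44 - 23 = 21

Range = 21


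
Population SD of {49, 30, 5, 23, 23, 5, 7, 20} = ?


Mean = 20.2500
Variance = 197.1875
SD = sqrt(197.1875) = 14.0423

SD = 14.0423


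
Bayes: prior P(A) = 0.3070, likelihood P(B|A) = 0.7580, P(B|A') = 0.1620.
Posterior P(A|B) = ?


P(B) = P(B|A)*P(A) + P(B|A')*P(A')
= 0.7580*0.3070 + 0.1620*0.6930
= 0.232706 + 0.112266 = 0.344972
P(A|B) = 0.232706/0.344972 = 0.6746

P(A|B) = 0.6746


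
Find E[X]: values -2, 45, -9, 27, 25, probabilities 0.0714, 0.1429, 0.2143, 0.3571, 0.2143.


E[X] = -2*0.0714 + 45*0.1429 - 9*0.2143 + 27*0.3571 + 25*0.2143
= -0.1428 + 6.4305 - 1.9287 + 9.6417 + 5.3575
= 19.3582

E[X] = 19.3582


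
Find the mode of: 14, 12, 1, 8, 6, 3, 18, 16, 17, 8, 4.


Frequencies: 1:1, 3:1, 4:1, 6:1, 8:2, 12:1, 14:1, 16:1, 17:1, 18:1
Max frequency = 2
Mode = 8

Mode = 8


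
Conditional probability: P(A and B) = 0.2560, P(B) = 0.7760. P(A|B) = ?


P(A|B) = 0.2560/0.7760 = 0.3299

P(A|B) = 0.3299


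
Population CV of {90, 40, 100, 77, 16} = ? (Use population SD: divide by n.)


Mean = 64.6000
SD = 31.6834
CV = (31.6834/64.6000)*100 = 49.0456%

CV = 49.0456%


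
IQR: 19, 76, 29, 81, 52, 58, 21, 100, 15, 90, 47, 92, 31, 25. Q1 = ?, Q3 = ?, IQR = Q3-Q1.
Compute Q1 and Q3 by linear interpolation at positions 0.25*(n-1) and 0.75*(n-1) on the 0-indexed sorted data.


Sorted: 15, 19, 21, 25, 29, 31, 47, 52, 58, 76, 81, 90, 92, 100
Q1 (25th %ile) = 26.0000
Q3 (75th %ile) = 79.7500
IQR = 79.7500 - 26.0000 = 53.7500

IQR = 53.7500
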